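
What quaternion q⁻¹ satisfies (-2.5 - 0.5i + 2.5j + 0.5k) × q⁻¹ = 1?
-0.1923 + 0.0385i - 0.1923j - 0.0385k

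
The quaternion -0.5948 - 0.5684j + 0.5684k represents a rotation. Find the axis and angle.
axis = (0, -√2/2, √2/2), θ = 253°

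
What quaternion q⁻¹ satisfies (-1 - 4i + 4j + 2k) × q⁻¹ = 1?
-0.027 + 0.1081i - 0.1081j - 0.0541k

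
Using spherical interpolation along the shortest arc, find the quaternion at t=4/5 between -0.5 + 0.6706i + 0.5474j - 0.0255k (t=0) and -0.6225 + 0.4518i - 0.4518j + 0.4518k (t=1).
-0.6758 + 0.5692i - 0.2576j + 0.3911k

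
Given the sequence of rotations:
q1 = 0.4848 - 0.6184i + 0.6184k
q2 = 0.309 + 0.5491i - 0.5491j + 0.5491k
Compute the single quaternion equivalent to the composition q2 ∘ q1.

q2 · q1 = 0.1498 - 0.2644i - 0.9453j + 0.1177k
0.1498 - 0.2644i - 0.9453j + 0.1177k


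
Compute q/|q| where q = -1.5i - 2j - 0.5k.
-0.5883i - 0.7845j - 0.1961k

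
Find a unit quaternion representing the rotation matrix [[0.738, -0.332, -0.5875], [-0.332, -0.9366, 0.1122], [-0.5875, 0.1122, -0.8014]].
0.9322i - 0.1781j - 0.3151k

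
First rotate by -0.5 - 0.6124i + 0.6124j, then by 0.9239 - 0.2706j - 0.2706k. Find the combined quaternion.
-0.2962 - 0.4001i + 0.8668j - 0.0304k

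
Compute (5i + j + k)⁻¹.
-0.1852i - 0.037j - 0.037k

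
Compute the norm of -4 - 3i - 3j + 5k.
√59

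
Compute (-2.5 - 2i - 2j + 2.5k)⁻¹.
-0.122 + 0.0976i + 0.0976j - 0.122k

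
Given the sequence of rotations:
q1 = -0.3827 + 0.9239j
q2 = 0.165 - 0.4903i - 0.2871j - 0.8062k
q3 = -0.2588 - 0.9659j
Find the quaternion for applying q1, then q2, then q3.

q2 · q1 = 0.2021 + 0.9325i + 0.2623j - 0.1445k
q3 · q2 · q1 = 0.2011 - 0.1018i - 0.2631j + 0.9381k
0.2011 - 0.1018i - 0.2631j + 0.9381k


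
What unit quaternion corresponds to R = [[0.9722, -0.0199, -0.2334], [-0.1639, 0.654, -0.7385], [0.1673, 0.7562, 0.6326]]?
0.9026 + 0.414i - 0.111j - 0.0399k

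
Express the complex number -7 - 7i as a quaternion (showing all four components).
-7 - 7i + 0j + 0k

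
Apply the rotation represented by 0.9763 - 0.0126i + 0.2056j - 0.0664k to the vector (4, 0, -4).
(2.014, -0.529, -5.26)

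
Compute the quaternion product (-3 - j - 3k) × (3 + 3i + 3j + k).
-3 - i - 21j - 9k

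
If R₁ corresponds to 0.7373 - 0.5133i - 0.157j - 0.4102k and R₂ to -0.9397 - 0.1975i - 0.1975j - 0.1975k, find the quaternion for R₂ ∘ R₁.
-0.9062 + 0.3867i + 0.0223j + 0.1695k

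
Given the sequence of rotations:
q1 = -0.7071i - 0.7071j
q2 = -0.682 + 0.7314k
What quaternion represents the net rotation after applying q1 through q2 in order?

q2 · q1 = 0.9994i - 0.0349j
0.9994i - 0.0349j


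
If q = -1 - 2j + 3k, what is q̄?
-1 + 2j - 3k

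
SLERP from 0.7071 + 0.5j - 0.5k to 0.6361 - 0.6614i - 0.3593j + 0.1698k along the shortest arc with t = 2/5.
0.8717 - 0.354i + 0.1834j - 0.2848k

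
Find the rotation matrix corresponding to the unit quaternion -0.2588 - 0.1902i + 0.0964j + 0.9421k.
[[-0.7937, 0.451, -0.4083], [-0.5243, -0.8475, 0.0832], [-0.3085, 0.2801, 0.9091]]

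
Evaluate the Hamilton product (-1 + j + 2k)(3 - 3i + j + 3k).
-10 + 4i - 4j + 6k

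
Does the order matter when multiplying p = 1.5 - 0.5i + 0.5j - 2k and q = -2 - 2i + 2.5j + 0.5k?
Yes: pq = -4.25 + 3.25i + 7j + 4.5k ≠ -4.25 - 7.25i - 1.5j + 5k = qp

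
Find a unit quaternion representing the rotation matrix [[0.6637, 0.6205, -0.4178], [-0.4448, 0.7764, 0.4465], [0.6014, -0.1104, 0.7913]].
0.8988 - 0.1549i - 0.2835j - 0.2963k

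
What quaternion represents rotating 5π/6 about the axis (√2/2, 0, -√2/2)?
0.2588 + 0.683i - 0.683k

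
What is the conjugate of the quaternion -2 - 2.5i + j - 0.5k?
-2 + 2.5i - j + 0.5k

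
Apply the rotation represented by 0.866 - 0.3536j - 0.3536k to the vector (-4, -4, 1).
(-5.062, -0.3, -2.7)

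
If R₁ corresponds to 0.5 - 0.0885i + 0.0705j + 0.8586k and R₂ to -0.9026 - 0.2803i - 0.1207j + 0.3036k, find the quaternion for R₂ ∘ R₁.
-0.7283 - 0.1853i + 0.0898j - 0.6536k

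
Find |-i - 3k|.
√10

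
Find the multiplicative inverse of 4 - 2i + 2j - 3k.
0.1212 + 0.0606i - 0.0606j + 0.0909k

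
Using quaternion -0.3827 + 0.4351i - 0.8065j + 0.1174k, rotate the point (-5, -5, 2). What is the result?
(6.141, 1.277, 3.829)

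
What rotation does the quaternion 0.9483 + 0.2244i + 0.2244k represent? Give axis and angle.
axis = (√2/2, 0, √2/2), θ = 37°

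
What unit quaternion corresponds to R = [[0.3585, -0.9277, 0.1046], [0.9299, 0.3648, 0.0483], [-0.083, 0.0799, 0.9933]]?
0.8241 + 0.0096i + 0.0569j + 0.5635k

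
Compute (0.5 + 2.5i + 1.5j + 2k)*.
0.5 - 2.5i - 1.5j - 2k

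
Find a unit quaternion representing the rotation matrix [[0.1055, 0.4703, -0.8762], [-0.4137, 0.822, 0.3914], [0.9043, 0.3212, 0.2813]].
0.7431 - 0.0236i - 0.599j - 0.2974k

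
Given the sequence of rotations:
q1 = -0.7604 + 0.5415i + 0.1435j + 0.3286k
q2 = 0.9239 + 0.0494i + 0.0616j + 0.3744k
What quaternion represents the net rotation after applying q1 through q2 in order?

q2 · q1 = -0.8612 + 0.4292i + 0.2722j - 0.0074k
-0.8612 + 0.4292i + 0.2722j - 0.0074k


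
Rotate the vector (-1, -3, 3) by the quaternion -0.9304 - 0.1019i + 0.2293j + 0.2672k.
(-3.547, -2.167, 1.314)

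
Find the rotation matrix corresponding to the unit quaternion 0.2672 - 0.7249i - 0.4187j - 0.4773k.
[[0.1938, 0.8621, 0.4682], [0.352, -0.5066, 0.7871], [0.9157, 0.0123, -0.4016]]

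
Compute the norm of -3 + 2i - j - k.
√15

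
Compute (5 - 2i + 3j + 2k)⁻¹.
0.119 + 0.0476i - 0.0714j - 0.0476k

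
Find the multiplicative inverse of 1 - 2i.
0.2 + 0.4i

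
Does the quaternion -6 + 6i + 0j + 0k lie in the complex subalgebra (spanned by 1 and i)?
Yes. The quaternion -6 + 6i has j- and k-coefficients y = z = 0, so it lies in the complex subalgebra spanned by 1 and i.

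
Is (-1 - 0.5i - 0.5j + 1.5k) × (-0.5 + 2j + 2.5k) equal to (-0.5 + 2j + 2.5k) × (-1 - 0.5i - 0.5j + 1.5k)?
No: pq = -2.25 - 4i - 0.5j - 4.25k ≠ -2.25 + 4.5i - 3j - 2.25k = qp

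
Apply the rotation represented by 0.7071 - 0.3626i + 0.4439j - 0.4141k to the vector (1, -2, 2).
(1.592, -1.405, 2.119)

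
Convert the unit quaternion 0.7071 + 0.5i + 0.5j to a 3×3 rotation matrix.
[[0.5, 0.5, 0.7071], [0.5, 0.5, -0.7071], [-0.7071, 0.7071, 0]]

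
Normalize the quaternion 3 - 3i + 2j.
0.6396 - 0.6396i + 0.4264j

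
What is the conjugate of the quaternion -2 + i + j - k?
-2 - i - j + k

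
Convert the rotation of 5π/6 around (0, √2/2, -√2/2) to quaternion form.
0.2588 + 0.683j - 0.683k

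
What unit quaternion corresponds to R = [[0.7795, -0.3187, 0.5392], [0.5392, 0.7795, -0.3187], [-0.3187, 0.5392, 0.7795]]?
0.9136 + 0.2348i + 0.2348j + 0.2348k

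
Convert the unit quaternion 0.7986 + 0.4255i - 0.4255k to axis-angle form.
axis = (√2/2, 0, -√2/2), θ = 74°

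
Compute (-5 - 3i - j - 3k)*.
-5 + 3i + j + 3k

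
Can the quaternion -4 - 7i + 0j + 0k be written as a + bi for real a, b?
Yes. The quaternion -4 - 7i has j- and k-coefficients y = z = 0, so it lies in the complex subalgebra spanned by 1 and i.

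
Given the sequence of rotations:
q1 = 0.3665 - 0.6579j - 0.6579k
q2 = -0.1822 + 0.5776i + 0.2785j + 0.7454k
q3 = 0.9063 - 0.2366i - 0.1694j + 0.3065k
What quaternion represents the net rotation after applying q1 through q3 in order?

q2 · q1 = 0.6068 + 0.5189i + 0.6019j + 0.0131k
q3 · q2 · q1 = 0.7707 + 0.14i + 0.6049j + 0.1433k
0.7707 + 0.14i + 0.6049j + 0.1433k


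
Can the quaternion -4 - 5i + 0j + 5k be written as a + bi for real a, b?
No. The quaternion -4 - 5i + 5k has j-coefficient y = 0 and k-coefficient z = 5, not both zero, so it does not lie in the complex subalgebra spanned by 1 and i.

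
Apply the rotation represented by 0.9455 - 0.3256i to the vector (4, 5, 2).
(4, 5.171, -1.503)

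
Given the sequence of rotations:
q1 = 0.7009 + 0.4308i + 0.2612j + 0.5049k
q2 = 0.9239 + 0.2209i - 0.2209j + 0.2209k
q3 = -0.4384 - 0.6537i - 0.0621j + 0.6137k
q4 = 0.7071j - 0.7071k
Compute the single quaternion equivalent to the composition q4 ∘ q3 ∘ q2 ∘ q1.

q2 · q1 = 0.4986 + 0.3836i + 0.0701j + 0.7742k
q3 · q2 · q1 = -0.4386 - 0.5852i + 0.6798j - 0.0554k
q4 · q3 · q2 · q1 = -0.5199 + 0.4415i + 0.1037j + 0.7239k
-0.5199 + 0.4415i + 0.1037j + 0.7239k


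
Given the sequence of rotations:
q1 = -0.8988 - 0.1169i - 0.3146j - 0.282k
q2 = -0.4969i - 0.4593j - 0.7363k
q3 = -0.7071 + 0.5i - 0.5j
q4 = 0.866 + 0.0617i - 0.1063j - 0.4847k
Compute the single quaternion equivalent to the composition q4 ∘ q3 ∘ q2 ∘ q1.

q2 · q1 = -0.4102 + 0.3445i + 0.3588j + 0.7644k
q3 · q2 · q1 = 0.2972 - 0.8309i - 0.4308j - 0.1889k
q4 · q3 · q2 · q1 = 0.1713 - 0.89i + 0.0097j - 0.4225k
0.1713 - 0.89i + 0.0097j - 0.4225k


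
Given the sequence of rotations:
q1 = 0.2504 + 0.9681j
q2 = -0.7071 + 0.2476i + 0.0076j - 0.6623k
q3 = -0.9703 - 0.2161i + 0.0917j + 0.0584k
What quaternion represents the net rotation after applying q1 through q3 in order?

q2 · q1 = -0.1844 + 0.7032i - 0.6826j + 0.0739k
q3 · q2 · q1 = 0.3892 - 0.5958i + 0.7025j + 0.0006k
0.3892 - 0.5958i + 0.7025j + 0.0006k


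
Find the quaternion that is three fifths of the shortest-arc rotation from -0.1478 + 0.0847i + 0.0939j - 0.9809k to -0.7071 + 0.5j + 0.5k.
0.4301 + 0.0424i - 0.3094j - 0.8471k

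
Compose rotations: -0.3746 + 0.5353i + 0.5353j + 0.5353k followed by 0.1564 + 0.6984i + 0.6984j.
-0.8063 + 0.196i - 0.5518j + 0.0837k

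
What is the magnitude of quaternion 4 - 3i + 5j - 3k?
√59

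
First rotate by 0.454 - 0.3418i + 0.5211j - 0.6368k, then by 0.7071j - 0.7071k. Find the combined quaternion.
-0.8188 - 0.0818i + 0.5627j - 0.0793k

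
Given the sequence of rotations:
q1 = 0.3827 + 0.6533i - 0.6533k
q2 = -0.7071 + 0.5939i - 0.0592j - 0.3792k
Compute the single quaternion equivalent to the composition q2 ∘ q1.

q2 · q1 = -0.9063 - 0.196i + 0.1176j + 0.3555k
-0.9063 - 0.196i + 0.1176j + 0.3555k


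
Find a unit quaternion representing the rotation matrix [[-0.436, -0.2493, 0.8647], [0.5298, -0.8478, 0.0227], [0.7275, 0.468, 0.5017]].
0.2334 + 0.477i + 0.147j + 0.8345k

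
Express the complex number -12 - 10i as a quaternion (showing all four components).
-12 - 10i + 0j + 0k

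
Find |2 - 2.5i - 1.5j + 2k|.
4.062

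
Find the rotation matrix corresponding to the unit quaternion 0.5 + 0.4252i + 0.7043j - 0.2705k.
[[-0.1384, 0.8694, 0.4743], [0.3284, 0.4921, -0.8062], [-0.9343, 0.0442, -0.3537]]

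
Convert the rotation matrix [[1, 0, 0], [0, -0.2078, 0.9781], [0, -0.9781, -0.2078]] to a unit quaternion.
0.6294 - 0.7771i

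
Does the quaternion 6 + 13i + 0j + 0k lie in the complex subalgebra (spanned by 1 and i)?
Yes. The quaternion 6 + 13i has j- and k-coefficients y = z = 0, so it lies in the complex subalgebra spanned by 1 and i.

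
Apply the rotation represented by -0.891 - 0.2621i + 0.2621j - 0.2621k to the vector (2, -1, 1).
(1.725, -0.67, 1.604)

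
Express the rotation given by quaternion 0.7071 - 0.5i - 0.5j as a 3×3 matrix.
[[0.5, 0.5, -0.7071], [0.5, 0.5, 0.7071], [0.7071, -0.7071, 0]]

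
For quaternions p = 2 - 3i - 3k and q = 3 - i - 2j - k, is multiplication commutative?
No: pq = -17i - 4j - 5k ≠ -5i - 4j - 17k = qp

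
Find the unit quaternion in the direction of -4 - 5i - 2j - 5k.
-0.4781 - 0.5976i - 0.239j - 0.5976k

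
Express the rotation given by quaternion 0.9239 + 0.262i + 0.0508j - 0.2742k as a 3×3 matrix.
[[0.8445, 0.5333, -0.0498], [-0.48, 0.7123, -0.512], [-0.2375, 0.4563, 0.8576]]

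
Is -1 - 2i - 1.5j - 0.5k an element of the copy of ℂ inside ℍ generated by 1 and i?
No. The quaternion -1 - 2i - 1.5j - 0.5k has j-coefficient y = -1.5 and k-coefficient z = -0.5, not both zero, so it does not lie in the complex subalgebra spanned by 1 and i.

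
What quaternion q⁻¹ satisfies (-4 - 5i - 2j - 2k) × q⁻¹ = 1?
-0.0816 + 0.102i + 0.0408j + 0.0408k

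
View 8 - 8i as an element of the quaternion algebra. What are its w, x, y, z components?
8 - 8i + 0j + 0k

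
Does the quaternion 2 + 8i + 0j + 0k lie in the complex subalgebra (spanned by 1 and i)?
Yes. The quaternion 2 + 8i has j- and k-coefficients y = z = 0, so it lies in the complex subalgebra spanned by 1 and i.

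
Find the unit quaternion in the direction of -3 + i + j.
-0.9045 + 0.3015i + 0.3015j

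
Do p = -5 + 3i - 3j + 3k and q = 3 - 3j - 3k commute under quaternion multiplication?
No: pq = -15 + 27i + 15j + 15k ≠ -15 - 9i - 3j + 33k = qp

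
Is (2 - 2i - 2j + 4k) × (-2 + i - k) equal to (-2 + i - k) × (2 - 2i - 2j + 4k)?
No: pq = 2 + 8i + 6j - 8k ≠ 2 + 4i + 2j - 12k = qp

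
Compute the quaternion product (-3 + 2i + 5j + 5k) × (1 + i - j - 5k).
25 - 21i + 23j + 13k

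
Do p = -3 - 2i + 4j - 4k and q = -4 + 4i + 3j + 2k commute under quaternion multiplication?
No: pq = 16 + 16i - 37j - 12k ≠ 16 - 24i - 13j + 32k = qp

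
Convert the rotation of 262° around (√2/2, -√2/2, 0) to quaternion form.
-0.6561 + 0.5337i - 0.5337j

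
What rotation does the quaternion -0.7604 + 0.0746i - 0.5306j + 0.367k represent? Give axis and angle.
axis = (0.1149, -0.817, 0.5651), θ = 279°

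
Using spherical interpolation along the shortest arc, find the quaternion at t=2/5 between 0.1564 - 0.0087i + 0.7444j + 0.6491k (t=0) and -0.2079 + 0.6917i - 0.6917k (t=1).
0.2046 - 0.3323i + 0.5071j + 0.7685k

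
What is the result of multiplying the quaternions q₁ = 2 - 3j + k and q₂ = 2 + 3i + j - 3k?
10 + 14i - j + 5k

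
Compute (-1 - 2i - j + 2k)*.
-1 + 2i + j - 2k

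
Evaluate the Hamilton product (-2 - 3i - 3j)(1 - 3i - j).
-14 + 3i - j - 6k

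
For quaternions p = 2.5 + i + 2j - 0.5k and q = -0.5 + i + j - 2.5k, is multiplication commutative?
No: pq = -5.5 - 2.5i + 3.5j - 7k ≠ -5.5 + 6.5i - 0.5j - 5k = qp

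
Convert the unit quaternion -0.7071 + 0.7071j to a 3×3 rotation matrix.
[[0, 0, -1], [0, 1, 0], [1, 0, 0]]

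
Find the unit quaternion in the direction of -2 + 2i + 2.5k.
-0.5298 + 0.5298i + 0.6623k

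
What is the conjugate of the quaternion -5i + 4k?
5i - 4k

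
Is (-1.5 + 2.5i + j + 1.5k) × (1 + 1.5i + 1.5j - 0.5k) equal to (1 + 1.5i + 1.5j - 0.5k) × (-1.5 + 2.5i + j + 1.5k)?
No: pq = -6 - 2.5i + 2.25j + 4.5k ≠ -6 + 3i - 4.75j = qp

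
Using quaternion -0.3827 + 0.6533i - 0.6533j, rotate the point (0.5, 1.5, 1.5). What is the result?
(-0.457, 0.543, -2.061)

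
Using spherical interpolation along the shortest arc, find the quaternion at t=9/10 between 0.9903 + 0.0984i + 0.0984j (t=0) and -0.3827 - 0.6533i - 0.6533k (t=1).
0.4819 + 0.6256i + 0.0122j + 0.6134k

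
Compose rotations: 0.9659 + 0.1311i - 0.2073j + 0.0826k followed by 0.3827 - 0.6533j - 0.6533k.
0.2882 - 0.1392i - 0.796j - 0.5138k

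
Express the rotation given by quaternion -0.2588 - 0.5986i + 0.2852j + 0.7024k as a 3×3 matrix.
[[-0.1494, 0.0221, -0.9885], [-0.705, -0.7034, 0.0908], [-0.6933, 0.7105, 0.1207]]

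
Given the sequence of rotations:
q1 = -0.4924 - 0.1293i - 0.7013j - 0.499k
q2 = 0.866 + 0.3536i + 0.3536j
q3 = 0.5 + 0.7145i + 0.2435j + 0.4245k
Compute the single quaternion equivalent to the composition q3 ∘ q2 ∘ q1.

q2 · q1 = -0.1327 - 0.4625i - 0.605j - 0.6344k
q3 · q2 · q1 = 0.6807 - 0.2237i - 0.0779j - 0.6932k
0.6807 - 0.2237i - 0.0779j - 0.6932k


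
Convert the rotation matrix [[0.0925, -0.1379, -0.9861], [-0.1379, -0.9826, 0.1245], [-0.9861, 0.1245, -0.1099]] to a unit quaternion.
0.7391i - 0.0933j - 0.6671k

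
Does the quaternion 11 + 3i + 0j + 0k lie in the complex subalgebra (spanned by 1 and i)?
Yes. The quaternion 11 + 3i has j- and k-coefficients y = z = 0, so it lies in the complex subalgebra spanned by 1 and i.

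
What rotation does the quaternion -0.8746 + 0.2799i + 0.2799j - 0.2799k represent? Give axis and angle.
axis = (√3/3, √3/3, -√3/3), θ = 302°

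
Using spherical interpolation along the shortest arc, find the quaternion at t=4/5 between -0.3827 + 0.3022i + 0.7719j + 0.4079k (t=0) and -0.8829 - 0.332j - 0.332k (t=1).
0.7139 + 0.0904i + 0.5424j + 0.4335k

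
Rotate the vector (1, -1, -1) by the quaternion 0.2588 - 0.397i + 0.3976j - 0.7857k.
(-1.471, 0.247, 0.88)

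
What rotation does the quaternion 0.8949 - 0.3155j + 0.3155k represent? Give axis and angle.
axis = (0, -√2/2, √2/2), θ = 53°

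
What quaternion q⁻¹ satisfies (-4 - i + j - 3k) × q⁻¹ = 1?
-0.1481 + 0.037i - 0.037j + 0.1111k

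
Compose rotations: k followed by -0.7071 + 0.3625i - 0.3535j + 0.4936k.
-0.4936 - 0.3535i - 0.3625j - 0.7071k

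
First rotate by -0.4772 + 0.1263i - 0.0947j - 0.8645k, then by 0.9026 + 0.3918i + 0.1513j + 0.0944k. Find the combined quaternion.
-0.3843 - 0.1948i + 0.193j - 0.8816k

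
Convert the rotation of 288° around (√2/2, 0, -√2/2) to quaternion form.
-0.809 + 0.4156i - 0.4156k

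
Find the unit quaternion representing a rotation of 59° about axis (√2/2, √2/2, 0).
0.8704 + 0.3482i + 0.3482j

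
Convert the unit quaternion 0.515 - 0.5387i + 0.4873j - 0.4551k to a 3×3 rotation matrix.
[[0.1108, -0.0563, 0.9922], [-0.9938, 0.0054, 0.1113], [-0.0116, -0.9984, -0.0553]]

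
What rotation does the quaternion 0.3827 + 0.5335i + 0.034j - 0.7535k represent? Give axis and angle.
axis = (0.5775, 0.0368, -0.8156), θ = 3π/4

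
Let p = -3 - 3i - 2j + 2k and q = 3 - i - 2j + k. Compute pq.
-18 - 4i + j + 7k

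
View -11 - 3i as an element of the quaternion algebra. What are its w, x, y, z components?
-11 - 3i + 0j + 0k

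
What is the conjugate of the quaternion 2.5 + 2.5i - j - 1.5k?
2.5 - 2.5i + j + 1.5k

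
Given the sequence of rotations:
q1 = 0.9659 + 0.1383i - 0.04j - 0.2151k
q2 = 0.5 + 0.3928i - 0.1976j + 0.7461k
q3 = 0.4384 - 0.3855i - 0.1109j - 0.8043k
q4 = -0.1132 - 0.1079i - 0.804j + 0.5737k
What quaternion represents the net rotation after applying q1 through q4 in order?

q2 · q1 = 0.5812 + 0.5209i - 0.0232j + 0.6247k
q3 · q2 · q1 = 0.9555 - 0.0836i - 0.2528j - 0.1269k
q4 · q3 · q2 · q1 = -0.2476 + 0.1534i - 0.8013j + 0.5226k
-0.2476 + 0.1534i - 0.8013j + 0.5226k


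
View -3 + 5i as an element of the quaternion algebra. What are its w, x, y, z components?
-3 + 5i + 0j + 0k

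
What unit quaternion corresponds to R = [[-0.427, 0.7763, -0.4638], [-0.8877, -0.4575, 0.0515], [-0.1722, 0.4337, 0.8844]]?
-0.5 - 0.1911i + 0.1458j + 0.832k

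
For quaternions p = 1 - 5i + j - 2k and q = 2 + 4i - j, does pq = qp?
No: pq = 23 - 8i - 7j - 3k ≠ 23 - 4i + 9j - 5k = qp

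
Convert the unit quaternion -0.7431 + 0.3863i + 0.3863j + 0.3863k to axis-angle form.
axis = (√3/3, √3/3, √3/3), θ = 276°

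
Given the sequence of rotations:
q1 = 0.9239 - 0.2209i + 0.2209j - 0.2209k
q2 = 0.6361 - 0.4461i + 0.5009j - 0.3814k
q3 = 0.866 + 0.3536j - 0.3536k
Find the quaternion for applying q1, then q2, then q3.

q2 · q1 = 0.2942 - 0.5791i + 0.589j - 0.4808k
q3 · q2 · q1 = -0.1235 - 0.4632i + 0.8189j - 0.3156k
-0.1235 - 0.4632i + 0.8189j - 0.3156k


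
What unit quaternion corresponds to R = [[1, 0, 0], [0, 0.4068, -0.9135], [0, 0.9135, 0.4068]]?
0.8387 + 0.5446i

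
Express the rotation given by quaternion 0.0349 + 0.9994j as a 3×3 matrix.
[[-0.9976, 0, 0.0698], [0, 1, 0], [-0.0698, 0, -0.9976]]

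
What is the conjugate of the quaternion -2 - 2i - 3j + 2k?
-2 + 2i + 3j - 2k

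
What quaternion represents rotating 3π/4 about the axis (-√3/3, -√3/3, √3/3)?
0.3827 - 0.5334i - 0.5334j + 0.5334k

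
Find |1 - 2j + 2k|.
3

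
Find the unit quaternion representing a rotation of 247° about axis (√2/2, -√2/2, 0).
-0.5519 + 0.5896i - 0.5896j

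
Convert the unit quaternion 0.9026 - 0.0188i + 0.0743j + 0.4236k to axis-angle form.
axis = (-0.0437, 0.1726, 0.984), θ = 51°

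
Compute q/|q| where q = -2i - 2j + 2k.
-0.5774i - 0.5774j + 0.5774k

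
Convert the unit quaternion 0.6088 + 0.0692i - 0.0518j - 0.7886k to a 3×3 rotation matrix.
[[-0.2491, 0.953, -0.1722], [-0.9674, -0.2534, -0.0026], [-0.0461, 0.166, 0.9851]]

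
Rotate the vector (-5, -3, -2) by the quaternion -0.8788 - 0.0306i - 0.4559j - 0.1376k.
(-3.71, -4.373, 2.262)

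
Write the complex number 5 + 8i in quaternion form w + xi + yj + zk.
5 + 8i + 0j + 0k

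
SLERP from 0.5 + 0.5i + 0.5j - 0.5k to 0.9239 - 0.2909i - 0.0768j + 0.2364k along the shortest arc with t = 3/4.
0.9903 - 0.0818i + 0.1071j + 0.0337k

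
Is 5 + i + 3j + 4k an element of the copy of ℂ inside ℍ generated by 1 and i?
No. The quaternion 5 + i + 3j + 4k has j-coefficient y = 3 and k-coefficient z = 4, not both zero, so it does not lie in the complex subalgebra spanned by 1 and i.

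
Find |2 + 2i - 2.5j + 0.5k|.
3.808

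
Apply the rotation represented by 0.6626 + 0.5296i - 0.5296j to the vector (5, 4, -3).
(2.057, 1.057, 6.682)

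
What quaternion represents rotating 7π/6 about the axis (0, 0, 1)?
-0.2588 + 0.9659k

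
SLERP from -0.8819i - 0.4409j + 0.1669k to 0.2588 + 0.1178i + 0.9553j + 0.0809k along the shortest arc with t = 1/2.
-0.1488 - 0.575i - 0.803j + 0.0495k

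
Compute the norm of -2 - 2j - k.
3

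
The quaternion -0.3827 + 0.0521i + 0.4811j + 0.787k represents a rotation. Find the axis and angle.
axis = (0.0564, 0.5207, 0.8518), θ = 5π/4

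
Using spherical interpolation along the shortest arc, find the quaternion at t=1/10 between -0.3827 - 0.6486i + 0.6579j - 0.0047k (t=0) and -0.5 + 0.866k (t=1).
-0.4391 - 0.6254i + 0.6343j + 0.117k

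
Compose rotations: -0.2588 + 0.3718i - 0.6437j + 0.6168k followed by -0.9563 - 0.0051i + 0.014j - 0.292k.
0.4385 - 0.5336i + 0.5065j - 0.5162k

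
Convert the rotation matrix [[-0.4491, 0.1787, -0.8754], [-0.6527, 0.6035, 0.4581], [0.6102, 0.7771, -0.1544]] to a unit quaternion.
0.5 + 0.1595i - 0.7428j - 0.4157k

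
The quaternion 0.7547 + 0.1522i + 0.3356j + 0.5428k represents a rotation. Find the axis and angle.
axis = (0.232, 0.5115, 0.8274), θ = 82°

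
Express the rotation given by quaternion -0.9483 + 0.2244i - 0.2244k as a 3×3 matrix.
[[0.8993, -0.4256, -0.1007], [0.4256, 0.7986, 0.4256], [-0.1007, -0.4256, 0.8993]]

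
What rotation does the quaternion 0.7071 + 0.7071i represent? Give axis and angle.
axis = (1, 0, 0), θ = π/2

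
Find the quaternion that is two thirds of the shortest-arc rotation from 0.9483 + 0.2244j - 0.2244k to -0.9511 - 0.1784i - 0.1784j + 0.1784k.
0.954 + 0.1193i + 0.1945j - 0.1945k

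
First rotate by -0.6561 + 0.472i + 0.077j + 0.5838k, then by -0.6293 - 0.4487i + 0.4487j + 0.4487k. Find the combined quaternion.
0.3282 + 0.2248i + 0.1309j - 0.9081k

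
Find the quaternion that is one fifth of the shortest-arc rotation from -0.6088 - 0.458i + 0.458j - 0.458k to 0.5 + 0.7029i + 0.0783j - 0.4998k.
-0.6627 - 0.5819i + 0.3826j - 0.2751k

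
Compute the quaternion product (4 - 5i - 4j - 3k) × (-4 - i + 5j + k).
2 + 27i + 44j - 13k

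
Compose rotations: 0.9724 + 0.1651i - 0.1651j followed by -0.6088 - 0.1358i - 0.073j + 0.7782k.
-0.5816 - 0.1041i + 0.158j + 0.7912k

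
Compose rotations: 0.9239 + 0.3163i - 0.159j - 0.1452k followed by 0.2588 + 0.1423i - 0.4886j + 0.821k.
0.2356 + 0.4148i - 0.2122j + 0.8529k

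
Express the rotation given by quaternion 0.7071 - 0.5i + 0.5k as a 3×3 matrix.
[[0.5, -0.7071, -0.5], [0.7071, 0, 0.7071], [-0.5, -0.7071, 0.5]]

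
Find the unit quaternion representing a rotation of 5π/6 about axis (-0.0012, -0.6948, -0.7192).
0.2588 - 0.0012i - 0.6711j - 0.6947k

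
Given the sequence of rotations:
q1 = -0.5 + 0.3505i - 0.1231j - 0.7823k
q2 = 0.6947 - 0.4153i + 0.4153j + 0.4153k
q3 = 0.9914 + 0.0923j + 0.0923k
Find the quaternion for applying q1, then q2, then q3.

q2 · q1 = 0.1742 + 0.1774i - 0.4725j - 0.8456k
q3 · q2 · q1 = 0.2944 + 0.1414i - 0.436j - 0.8386k
0.2944 + 0.1414i - 0.436j - 0.8386k


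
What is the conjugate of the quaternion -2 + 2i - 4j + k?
-2 - 2i + 4j - k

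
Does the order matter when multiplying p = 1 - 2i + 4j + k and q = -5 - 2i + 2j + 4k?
Yes: pq = -21 + 22i - 12j + 3k ≠ -21 - 6i - 24j - 5k = qp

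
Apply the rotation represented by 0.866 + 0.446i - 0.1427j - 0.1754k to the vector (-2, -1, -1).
(-1.568, 1.044, -1.565)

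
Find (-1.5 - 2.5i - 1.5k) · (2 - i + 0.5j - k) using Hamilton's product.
-7 - 2.75i - 1.75j - 2.75k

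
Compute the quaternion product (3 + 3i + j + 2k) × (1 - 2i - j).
10 - i - 6j + k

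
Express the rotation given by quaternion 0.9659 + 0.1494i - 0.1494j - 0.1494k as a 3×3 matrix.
[[0.9107, 0.244, -0.3333], [-0.3333, 0.9107, -0.244], [0.244, 0.3333, 0.9107]]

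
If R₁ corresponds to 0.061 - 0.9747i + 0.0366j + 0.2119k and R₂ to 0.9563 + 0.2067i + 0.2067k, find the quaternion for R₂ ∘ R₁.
0.216 - 0.9271i - 0.2103j + 0.2228k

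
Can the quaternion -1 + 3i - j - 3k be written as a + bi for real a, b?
No. The quaternion -1 + 3i - j - 3k has j-coefficient y = -1 and k-coefficient z = -3, not both zero, so it does not lie in the complex subalgebra spanned by 1 and i.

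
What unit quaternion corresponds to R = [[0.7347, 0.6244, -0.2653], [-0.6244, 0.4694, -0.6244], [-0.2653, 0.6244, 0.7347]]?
0.8571 + 0.3642i - 0.3642k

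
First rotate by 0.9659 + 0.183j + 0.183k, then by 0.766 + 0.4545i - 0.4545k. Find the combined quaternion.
0.8231 + 0.5222i + 0.057j - 0.2157k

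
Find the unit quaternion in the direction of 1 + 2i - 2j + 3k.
0.2357 + 0.4714i - 0.4714j + 0.7071k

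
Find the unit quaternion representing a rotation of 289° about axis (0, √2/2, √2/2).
-0.8141 + 0.4106j + 0.4106k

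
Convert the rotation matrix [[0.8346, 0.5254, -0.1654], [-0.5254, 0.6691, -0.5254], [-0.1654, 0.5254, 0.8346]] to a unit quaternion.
0.9136 + 0.2876i - 0.2876k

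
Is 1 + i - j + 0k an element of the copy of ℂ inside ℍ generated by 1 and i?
No. The quaternion 1 + i - j has j-coefficient y = -1 and k-coefficient z = 0, not both zero, so it does not lie in the complex subalgebra spanned by 1 and i.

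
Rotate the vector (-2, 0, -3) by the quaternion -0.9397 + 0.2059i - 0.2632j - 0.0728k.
(-3.096, -1.333, -1.281)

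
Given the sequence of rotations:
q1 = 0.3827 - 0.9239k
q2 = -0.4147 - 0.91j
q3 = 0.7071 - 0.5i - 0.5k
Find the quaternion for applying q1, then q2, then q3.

q2 · q1 = -0.1587 + 0.8407i - 0.3483j + 0.3831k
q3 · q2 · q1 = 0.4997 + 0.4997i - 0.4751j + 0.5244k
0.4997 + 0.4997i - 0.4751j + 0.5244k


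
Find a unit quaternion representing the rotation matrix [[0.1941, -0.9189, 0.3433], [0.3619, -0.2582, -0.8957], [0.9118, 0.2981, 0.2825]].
0.5519 + 0.5408i - 0.2575j + 0.5802k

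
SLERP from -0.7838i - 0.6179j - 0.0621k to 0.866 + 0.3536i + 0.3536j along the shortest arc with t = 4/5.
-0.7437 - 0.4922i - 0.4523j - 0.0149k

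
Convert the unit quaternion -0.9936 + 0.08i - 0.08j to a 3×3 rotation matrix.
[[0.9872, -0.0128, 0.159], [-0.0128, 0.9872, 0.159], [-0.159, -0.159, 0.9744]]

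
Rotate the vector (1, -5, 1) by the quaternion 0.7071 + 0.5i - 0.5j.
(2.293, -3.707, -2.828)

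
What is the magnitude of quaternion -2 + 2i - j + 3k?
√18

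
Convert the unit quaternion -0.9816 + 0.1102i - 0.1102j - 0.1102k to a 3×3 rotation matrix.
[[0.9514, -0.2406, 0.1921], [0.1921, 0.9514, 0.2406], [-0.2406, -0.1921, 0.9514]]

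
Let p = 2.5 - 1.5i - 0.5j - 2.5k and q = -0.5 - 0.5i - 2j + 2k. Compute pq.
2 - 6.5i - 0.5j + 9k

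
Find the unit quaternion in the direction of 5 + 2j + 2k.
0.8704 + 0.3482j + 0.3482k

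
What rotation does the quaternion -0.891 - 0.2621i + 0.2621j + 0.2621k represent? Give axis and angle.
axis = (-√3/3, √3/3, √3/3), θ = 306°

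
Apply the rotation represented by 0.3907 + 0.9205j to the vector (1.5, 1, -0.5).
(-1.402, 1, -0.732)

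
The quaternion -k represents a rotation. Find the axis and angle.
axis = (0, 0, -1), θ = π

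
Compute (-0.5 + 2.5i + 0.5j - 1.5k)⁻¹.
-0.0556 - 0.2778i - 0.0556j + 0.1667k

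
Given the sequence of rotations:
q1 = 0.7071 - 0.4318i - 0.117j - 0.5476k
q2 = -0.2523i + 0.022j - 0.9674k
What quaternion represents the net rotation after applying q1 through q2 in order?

q2 · q1 = -0.6361 - 0.3036i + 0.2951j - 0.645k
-0.6361 - 0.3036i + 0.2951j - 0.645k


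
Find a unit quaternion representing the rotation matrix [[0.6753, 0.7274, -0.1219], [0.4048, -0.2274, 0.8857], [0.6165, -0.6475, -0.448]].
-0.5 + 0.7666i + 0.3692j + 0.1613k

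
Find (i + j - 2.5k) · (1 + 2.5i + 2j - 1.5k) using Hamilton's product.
-8.25 + 4.5i - 3.75j - 3k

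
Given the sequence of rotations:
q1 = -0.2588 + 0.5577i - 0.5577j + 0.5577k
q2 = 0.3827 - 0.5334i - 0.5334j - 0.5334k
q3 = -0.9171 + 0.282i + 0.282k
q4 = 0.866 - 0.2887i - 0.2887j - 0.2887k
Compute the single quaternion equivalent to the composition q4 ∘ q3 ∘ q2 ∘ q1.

q2 · q1 = 0.1984 - 0.2435i - 0.0754j + 0.9464k
q3 · q2 · q1 = -0.3802 + 0.3005i - 0.2664j - 0.8333k
q4 · q3 · q2 · q1 = -0.56 + 0.5337i - 0.4483j - 0.4482k
-0.56 + 0.5337i - 0.4483j - 0.4482k


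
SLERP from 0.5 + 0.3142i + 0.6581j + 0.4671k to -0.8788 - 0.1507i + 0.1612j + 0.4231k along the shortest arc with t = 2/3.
0.9404 + 0.2649i + 0.1676j - 0.1317k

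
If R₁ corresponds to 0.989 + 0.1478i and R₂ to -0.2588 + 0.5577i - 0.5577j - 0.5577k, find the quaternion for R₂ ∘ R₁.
-0.3384 + 0.5133i - 0.634j - 0.4691k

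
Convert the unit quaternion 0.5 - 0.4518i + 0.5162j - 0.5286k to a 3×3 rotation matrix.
[[-0.0918, 0.0622, 0.9938], [-0.995, 0.0329, -0.0939], [-0.0386, -0.9975, 0.0588]]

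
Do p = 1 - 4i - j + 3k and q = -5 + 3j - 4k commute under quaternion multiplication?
No: pq = 10 + 15i - 8j - 31k ≠ 10 + 25i + 24j - 7k = qp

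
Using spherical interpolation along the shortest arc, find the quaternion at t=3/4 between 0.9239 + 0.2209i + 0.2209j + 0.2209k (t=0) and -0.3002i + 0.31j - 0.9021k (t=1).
0.317 + 0.3382i - 0.1952j + 0.8643k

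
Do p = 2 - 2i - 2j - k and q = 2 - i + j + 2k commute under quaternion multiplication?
No: pq = 6 - 9i + 3j - 2k ≠ 6 - 3i - 7j + 6k = qp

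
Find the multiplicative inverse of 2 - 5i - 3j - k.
0.0513 + 0.1282i + 0.0769j + 0.0256k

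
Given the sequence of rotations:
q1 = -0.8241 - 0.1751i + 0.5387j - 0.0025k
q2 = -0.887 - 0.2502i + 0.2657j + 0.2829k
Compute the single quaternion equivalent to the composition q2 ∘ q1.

q2 · q1 = 0.5447 + 0.2084i - 0.747j - 0.3192k
0.5447 + 0.2084i - 0.747j - 0.3192k


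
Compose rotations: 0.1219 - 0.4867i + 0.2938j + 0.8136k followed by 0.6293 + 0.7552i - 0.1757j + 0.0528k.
0.4529 - 0.3727i - 0.4767j + 0.6548k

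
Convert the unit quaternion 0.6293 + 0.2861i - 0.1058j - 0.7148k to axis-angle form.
axis = (0.3681, -0.1361, -0.9198), θ = 102°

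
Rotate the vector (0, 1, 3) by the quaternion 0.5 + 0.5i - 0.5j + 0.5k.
(-1, -3, 0)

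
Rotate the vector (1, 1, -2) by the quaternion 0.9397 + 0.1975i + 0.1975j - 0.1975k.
(0.707, 1.449, -1.844)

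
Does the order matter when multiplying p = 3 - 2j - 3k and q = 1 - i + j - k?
Yes: pq = 2 + 2i + 4j - 8k ≠ 2 - 8i - 2j - 4k = qp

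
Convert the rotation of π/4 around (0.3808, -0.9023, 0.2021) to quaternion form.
0.9239 + 0.1457i - 0.3453j + 0.0773k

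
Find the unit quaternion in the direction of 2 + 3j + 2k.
0.4851 + 0.7276j + 0.4851k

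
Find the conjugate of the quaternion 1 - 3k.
1 + 3k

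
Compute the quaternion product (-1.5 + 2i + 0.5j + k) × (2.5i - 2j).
-4 - 1.75i + 5.5j - 5.25k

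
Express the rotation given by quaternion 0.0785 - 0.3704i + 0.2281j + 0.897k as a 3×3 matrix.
[[-0.7133, -0.3098, -0.6287], [-0.0281, -0.8836, 0.4674], [-0.7003, 0.3511, 0.6215]]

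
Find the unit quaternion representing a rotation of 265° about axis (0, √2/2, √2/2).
-0.6756 + 0.5213j + 0.5213k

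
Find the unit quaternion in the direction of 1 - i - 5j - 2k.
0.1796 - 0.1796i - 0.898j - 0.3592k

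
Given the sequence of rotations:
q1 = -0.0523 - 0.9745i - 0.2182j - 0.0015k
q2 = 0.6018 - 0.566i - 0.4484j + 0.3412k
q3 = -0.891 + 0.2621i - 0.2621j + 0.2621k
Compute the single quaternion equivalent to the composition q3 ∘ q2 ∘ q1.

q2 · q1 = -0.6804 - 0.4817i - 0.4412j - 0.3322k
q3 · q2 · q1 = 0.7039 + 0.4536i + 0.5323j - 0.1242k
0.7039 + 0.4536i + 0.5323j - 0.1242k


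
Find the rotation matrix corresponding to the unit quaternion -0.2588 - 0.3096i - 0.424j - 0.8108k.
[[-0.6743, -0.1571, 0.7215], [0.6822, -0.5065, 0.5273], [0.2826, 0.8478, 0.4487]]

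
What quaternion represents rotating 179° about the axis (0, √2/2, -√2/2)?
0.0087 + 0.7071j - 0.7071k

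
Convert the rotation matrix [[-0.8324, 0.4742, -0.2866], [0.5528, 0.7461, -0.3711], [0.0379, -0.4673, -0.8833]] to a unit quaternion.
-0.0872 + 0.276i + 0.9303j - 0.2253k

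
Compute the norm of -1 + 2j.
√5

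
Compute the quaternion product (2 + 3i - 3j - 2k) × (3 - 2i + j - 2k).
11 + 13i + 3j - 13k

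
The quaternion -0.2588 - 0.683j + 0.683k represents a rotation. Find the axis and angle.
axis = (0, -√2/2, √2/2), θ = 7π/6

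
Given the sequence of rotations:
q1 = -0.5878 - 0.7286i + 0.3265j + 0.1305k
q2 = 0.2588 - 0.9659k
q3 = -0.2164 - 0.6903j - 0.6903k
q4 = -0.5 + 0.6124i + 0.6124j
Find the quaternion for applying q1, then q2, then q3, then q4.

q2 · q1 = -0.0261 + 0.1268i + 0.7883j + 0.6015k
q3 · q2 · q1 = 0.965 + 0.1015i - 0.2401j - 0.0246k
q4 · q3 · q2 · q1 = -0.3976 + 0.5252i + 0.7261j - 0.1969k
-0.3976 + 0.5252i + 0.7261j - 0.1969k


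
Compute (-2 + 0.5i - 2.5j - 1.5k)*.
-2 - 0.5i + 2.5j + 1.5k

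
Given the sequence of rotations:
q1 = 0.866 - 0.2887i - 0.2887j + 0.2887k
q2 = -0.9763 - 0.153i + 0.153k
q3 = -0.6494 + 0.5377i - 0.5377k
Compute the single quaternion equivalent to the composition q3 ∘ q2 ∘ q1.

q2 · q1 = -0.9338 + 0.1935i + 0.2819j - 0.1052k
q3 · q2 · q1 = 0.4458 - 0.4762i - 0.2305j + 0.722k
0.4458 - 0.4762i - 0.2305j + 0.722k


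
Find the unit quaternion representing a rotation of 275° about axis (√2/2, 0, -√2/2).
-0.7373 + 0.4777i - 0.4777k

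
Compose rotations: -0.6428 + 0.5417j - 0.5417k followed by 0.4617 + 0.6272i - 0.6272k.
-0.6365 - 0.0634i + 0.5899j + 0.4928k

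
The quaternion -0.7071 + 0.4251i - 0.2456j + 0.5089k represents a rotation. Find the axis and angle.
axis = (0.6012, -0.3473, 0.7197), θ = 3π/2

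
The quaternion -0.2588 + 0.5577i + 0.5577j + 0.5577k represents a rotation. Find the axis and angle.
axis = (√3/3, √3/3, √3/3), θ = 7π/6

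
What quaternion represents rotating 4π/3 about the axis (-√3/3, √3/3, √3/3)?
-0.5 - 0.5i + 0.5j + 0.5k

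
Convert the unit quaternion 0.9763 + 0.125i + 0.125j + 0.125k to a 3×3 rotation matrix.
[[0.9375, -0.2128, 0.2753], [0.2753, 0.9375, -0.2128], [-0.2128, 0.2753, 0.9375]]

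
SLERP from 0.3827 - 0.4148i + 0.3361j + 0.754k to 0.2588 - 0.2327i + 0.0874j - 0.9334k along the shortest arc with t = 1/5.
0.2669 - 0.3008i + 0.2683j + 0.8754k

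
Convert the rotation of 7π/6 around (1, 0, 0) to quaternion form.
-0.2588 + 0.9659i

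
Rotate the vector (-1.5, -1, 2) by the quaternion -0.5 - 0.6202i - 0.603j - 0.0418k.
(0.2, -2.551, -0.837)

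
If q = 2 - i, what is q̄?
2 + i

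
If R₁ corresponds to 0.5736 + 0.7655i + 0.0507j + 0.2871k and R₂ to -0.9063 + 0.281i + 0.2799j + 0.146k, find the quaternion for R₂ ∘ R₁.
-0.7911 - 0.4596i + 0.1457j - 0.3765k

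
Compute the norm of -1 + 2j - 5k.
√30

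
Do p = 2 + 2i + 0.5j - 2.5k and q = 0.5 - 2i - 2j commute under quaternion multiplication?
No: pq = 6 - 8i + 1.25j - 4.25k ≠ 6 + 2i - 8.75j + 1.75k = qp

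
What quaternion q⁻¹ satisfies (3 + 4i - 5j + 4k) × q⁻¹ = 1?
0.0455 - 0.0606i + 0.0758j - 0.0606k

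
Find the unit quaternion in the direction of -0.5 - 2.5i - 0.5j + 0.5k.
-0.189 - 0.9449i - 0.189j + 0.189k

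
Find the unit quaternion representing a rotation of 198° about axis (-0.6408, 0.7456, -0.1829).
-0.1564 - 0.6329i + 0.7364j - 0.1806k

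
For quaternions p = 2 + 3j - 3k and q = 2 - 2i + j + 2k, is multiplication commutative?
No: pq = 7 + 5i + 14j + 4k ≠ 7 - 13i + 2j - 8k = qp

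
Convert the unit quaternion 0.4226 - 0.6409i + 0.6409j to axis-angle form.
axis = (-√2/2, √2/2, 0), θ = 130°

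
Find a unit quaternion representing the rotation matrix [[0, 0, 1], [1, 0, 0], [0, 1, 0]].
0.5 + 0.5i + 0.5j + 0.5k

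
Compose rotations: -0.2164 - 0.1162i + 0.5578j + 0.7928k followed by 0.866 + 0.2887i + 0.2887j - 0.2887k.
-0.086 + 0.2268i + 0.2252j + 0.9436k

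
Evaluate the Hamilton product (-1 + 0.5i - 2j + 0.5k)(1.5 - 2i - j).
-2.5 + 3.25i - 3j - 3.75k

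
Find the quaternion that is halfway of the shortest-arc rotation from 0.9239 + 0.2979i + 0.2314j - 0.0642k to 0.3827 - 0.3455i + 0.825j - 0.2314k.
0.7656 - 0.0279i + 0.619j - 0.1732k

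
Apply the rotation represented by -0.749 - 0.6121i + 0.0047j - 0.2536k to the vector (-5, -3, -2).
(-3.807, -0.398, -4.832)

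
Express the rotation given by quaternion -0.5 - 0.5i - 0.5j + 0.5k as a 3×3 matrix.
[[0, 1, 0], [0, 0, -1], [-1, 0, 0]]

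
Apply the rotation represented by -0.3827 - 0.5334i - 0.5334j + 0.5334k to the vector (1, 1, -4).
(1.482, 3.932, -0.586)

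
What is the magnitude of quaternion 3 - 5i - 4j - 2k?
√54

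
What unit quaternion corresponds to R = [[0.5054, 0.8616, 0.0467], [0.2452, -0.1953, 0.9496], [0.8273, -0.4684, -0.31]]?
0.5 - 0.709i - 0.3903j - 0.3082k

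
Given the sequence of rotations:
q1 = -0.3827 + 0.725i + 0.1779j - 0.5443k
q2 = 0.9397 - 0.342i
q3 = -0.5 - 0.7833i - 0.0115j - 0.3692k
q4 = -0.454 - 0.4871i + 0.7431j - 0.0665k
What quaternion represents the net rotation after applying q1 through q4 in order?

q2 · q1 = -0.1117 + 0.8122i - 0.019j - 0.5723k
q3 · q2 · q1 = 0.4805 - 0.319i - 0.7374j + 0.3516k
q4 · q3 · q2 · q1 = 0.1978 + 0.123i + 0.8843j + 0.4047k
0.1978 + 0.123i + 0.8843j + 0.4047k


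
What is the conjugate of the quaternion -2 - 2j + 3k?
-2 + 2j - 3k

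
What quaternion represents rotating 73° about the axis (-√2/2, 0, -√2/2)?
0.8039 - 0.4206i - 0.4206k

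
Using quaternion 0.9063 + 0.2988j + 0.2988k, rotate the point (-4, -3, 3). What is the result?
(0.678, -4.095, 4.095)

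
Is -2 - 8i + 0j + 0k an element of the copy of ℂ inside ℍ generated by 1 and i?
Yes. The quaternion -2 - 8i has j- and k-coefficients y = z = 0, so it lies in the complex subalgebra spanned by 1 and i.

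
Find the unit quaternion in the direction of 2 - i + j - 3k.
0.5164 - 0.2582i + 0.2582j - 0.7746k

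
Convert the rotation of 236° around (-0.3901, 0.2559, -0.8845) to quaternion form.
-0.4695 - 0.3444i + 0.2259j - 0.781k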